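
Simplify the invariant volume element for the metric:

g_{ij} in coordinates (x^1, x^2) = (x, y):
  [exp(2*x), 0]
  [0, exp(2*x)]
det(g) = exp(4*x)
√|det(g)| = exp(2*x)
Volume element: dV = exp(2*x) dx dy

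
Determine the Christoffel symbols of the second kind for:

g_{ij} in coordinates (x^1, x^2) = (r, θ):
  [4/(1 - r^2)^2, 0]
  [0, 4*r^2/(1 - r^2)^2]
Using Γ^k_{ij} = (1/2) g^{km} (∂_i g_{mj} + ∂_j g_{mi} - ∂_m g_{ij}); the metric is diagonal, so only the m = k term contributes.
Non-zero symbols (using the symmetry Γ^k_{ij} = Γ^k_{ji}):
Γ^r_{r r} = (1/2) g^{rr} (∂_r g_{rr} + ∂_r g_{rr} - ∂_r g_{rr}) = (1/2)((1 - r^2)^2/4)((16*r/(1 - r^2)^3) + (16*r/(1 - r^2)^3) - (16*r/(1 - r^2)^3)) = 2*r/(1 - r^2)
Γ^r_{θ θ} = (1/2) g^{rr} (∂_θ g_{rθ} + ∂_θ g_{rθ} - ∂_r g_{θθ}) = (1/2)((1 - r^2)^2/4)((0) + (0) - (-8*(r^3 + r)/(r^2 - 1)^3)) = (r^3 + r)/(r^2 - 1)
Γ^θ_{r θ} = (1/2) g^{θθ} (∂_r g_{θθ} + ∂_θ g_{θr} - ∂_θ g_{rθ}) = (1/2)((1 - r^2)^2/(4*r^2))((-8*(r^3 + r)/(r^2 - 1)^3) + (0) - (0)) = (-r^2 - 1)/(r^3 - r)
All other Christoffel symbols are zero.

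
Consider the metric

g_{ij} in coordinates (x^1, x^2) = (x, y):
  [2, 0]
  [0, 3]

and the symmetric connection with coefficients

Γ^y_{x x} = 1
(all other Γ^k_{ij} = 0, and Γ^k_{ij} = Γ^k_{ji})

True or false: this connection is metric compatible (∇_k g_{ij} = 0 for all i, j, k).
Using ∇_k g_{ij} = ∂_k g_{ij} - Γ^m_{ki} g_{mj} - Γ^m_{kj} g_{im}:
∇_x g_{xy} = (0) - (3) - (0) = -3 ≠ 0
So the connection is not metric compatible (it is not the Levi-Civita connection).
False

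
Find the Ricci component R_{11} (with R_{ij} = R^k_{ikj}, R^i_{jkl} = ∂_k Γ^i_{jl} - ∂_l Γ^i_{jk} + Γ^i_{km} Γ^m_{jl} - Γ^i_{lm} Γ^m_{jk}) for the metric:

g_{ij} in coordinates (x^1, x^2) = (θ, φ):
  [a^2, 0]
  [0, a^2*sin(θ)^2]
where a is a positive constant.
Non-zero Christoffel symbols (Γ^k_{ij} = Γ^k_{ji}):
Γ^θ_{φ φ} = -sin(2*θ)/2
Γ^φ_{θ φ} = 1/tan(θ)
R^θ_{θ θ θ} = 0 (a repeated index in an antisymmetric pair)
R^φ_{θ φ θ} = ∂_φ Γ^φ_{θ θ} - ∂_θ Γ^φ_{θ φ} + Γ^φ_{φ m} Γ^m_{θ θ} - Γ^φ_{θ m} Γ^m_{θ φ}
  = (0) - (-1/sin(θ)^2) + (0) - (1/tan(θ)^2) = 1
R_{θθ} = R^θ_{θ θ θ} + R^φ_{θ φ θ} = (0) + (1) = 1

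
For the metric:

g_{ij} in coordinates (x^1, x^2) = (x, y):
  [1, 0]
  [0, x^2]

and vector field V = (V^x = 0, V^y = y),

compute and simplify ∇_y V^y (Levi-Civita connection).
Non-zero Christoffel symbols:
Γ^x_{y y} = -x
Γ^y_{x y} = 1/x
∇_y V^y = ∂_y V^y + Γ^y_{y j} V^j
  = (1) + (1/x)(0) + (0)(y)
  = 1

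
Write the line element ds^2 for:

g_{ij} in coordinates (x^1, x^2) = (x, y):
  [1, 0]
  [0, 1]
ds^2 = g_{ij} dx^i dx^j; only the non-zero components contribute.
ds^2 = dx^2 + dy^2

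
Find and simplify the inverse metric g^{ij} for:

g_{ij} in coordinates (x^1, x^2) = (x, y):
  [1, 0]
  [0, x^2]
The metric is diagonal, so g^{ij} is diagonal with entries 1/g_{ii}: diag(1, 1/(x^2)).
g^{ij}:
  [1, 0]
  [0, 1/x^2]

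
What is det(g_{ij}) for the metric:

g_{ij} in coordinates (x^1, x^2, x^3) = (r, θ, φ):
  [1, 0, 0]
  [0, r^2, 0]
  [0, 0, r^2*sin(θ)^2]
Diagonal metric: det(g) = g_{11}·g_{22}·g_{33}
= (1)·(r^2)·(r^2*sin(θ)^2)
det(g) = r^4*sin(θ)^2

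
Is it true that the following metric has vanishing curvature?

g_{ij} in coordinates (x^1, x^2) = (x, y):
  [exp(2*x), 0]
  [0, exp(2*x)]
Non-zero Christoffel symbols:
Γ^x_{x x} = 1
Γ^x_{y y} = -1
Γ^y_{x y} = 1
Ricci tensor: R_{xx} = 0, R_{xy} = 0, R_{yy} = 0
All R_{ij} vanish; in 2 dimensions the Riemann tensor is fully determined by the Ricci tensor, so R^i_{jkl} = 0: the metric is flat (curvilinear coordinates on flat space).
Yes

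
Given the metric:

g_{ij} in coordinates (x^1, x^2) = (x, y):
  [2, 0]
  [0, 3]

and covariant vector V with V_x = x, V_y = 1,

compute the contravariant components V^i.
Inverse metric (diagonal): g^{xx} = 1/2, g^{yy} = 1/3
V^i = g^{ij} V_j:
V^x = (1/2)(x) + (0)(1) = x/2
V^y = (0)(x) + (1/3)(1) = 1/3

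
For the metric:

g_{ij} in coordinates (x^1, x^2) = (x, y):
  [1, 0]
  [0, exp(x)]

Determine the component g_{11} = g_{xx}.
With x^1 = x, x^2 = y, g_{11} = g_{xx} is the row-1, column-1 entry of the matrix.
g_{11} = 1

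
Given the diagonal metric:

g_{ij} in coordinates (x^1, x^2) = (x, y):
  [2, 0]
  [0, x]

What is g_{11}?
With x^1 = x, x^2 = y, g_{11} = g_{xx} is the row-1, column-1 entry of the matrix.
g_{11} = 2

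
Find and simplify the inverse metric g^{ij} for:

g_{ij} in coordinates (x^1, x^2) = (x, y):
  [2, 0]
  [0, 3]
The metric is diagonal, so g^{ij} is diagonal with entries 1/g_{ii}: diag(1/2, 1/3).
g^{ij}:
  [1/2, 0]
  [0, 1/3]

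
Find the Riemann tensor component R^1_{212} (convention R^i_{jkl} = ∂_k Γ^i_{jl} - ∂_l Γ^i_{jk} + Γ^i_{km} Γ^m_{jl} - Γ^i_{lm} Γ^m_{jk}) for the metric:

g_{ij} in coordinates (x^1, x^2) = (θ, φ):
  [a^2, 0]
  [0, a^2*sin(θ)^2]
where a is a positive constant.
Non-zero Christoffel symbols (Γ^k_{ij} = Γ^k_{ji}):
Γ^θ_{φ φ} = -sin(2*θ)/2
Γ^φ_{θ φ} = 1/tan(θ)
R^θ_{φ θ φ} = ∂_θ Γ^θ_{φ φ} - ∂_φ Γ^θ_{φ θ} + Γ^θ_{θ m} Γ^m_{φ φ} - Γ^θ_{φ m} Γ^m_{φ θ}
  = (-cos(2*θ)) - (0) + (0) - (-cos(θ)^2) = sin(θ)^2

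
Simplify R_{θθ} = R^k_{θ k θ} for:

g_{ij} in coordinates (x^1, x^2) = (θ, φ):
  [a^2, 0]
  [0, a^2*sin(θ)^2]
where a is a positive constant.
Non-zero Christoffel symbols (Γ^k_{ij} = Γ^k_{ji}):
Γ^θ_{φ φ} = -sin(2*θ)/2
Γ^φ_{θ φ} = 1/tan(θ)
R^θ_{θ θ θ} = 0 (a repeated index in an antisymmetric pair)
R^φ_{θ φ θ} = ∂_φ Γ^φ_{θ θ} - ∂_θ Γ^φ_{θ φ} + Γ^φ_{φ m} Γ^m_{θ θ} - Γ^φ_{θ m} Γ^m_{θ φ}
  = (0) - (-1/sin(θ)^2) + (0) - (1/tan(θ)^2) = 1
R_{θθ} = R^θ_{θ θ θ} + R^φ_{θ φ θ} = (0) + (1) = 1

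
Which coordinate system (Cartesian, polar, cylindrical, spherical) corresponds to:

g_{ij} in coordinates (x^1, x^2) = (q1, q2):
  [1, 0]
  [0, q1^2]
The line element ds^2 = dq1^2 + q1^2 dq2^2 is dr^2 + r^2 dθ^2 with q1 = r, q2 = θ.
polar coordinates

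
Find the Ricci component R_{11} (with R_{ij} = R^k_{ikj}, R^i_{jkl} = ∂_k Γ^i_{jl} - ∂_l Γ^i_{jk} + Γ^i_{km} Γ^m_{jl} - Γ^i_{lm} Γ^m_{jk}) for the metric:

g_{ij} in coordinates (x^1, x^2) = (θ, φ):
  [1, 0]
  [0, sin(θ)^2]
Non-zero Christoffel symbols (Γ^k_{ij} = Γ^k_{ji}):
Γ^θ_{φ φ} = -sin(2*θ)/2
Γ^φ_{θ φ} = 1/tan(θ)
R^θ_{θ θ θ} = 0 (a repeated index in an antisymmetric pair)
R^φ_{θ φ θ} = ∂_φ Γ^φ_{θ θ} - ∂_θ Γ^φ_{θ φ} + Γ^φ_{φ m} Γ^m_{θ θ} - Γ^φ_{θ m} Γ^m_{θ φ}
  = (0) - (-1/sin(θ)^2) + (0) - (1/tan(θ)^2) = 1
R_{θθ} = R^θ_{θ θ θ} + R^φ_{θ φ θ} = (0) + (1) = 1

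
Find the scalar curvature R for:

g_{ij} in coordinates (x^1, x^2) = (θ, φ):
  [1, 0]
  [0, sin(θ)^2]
Non-zero Christoffel symbols (Γ^k_{ij} = Γ^k_{ji}):
Γ^θ_{φ φ} = -sin(2*θ)/2
Γ^φ_{θ φ} = 1/tan(θ)
Ricci tensor (R_{ij} = R^k_{ikj}): R_{θθ} = 1, R_{θφ} = 0, R_{φφ} = sin(θ)^2
Inverse metric: g^{θθ} = 1, g^{φφ} = 1/sin(θ)^2
R = g^{ij} R_{ij} = (1)(1) + (1/sin(θ)^2)(sin(θ)^2) = 2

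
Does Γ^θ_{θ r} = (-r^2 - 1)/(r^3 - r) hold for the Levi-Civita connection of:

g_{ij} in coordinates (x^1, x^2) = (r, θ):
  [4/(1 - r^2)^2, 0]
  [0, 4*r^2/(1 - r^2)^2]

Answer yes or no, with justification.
Γ^θ_{θ r} = (1/2) g^{θθ} (∂_θ g_{θr} + ∂_r g_{θθ} - ∂_θ g_{θr}) = (1/2)((1 - r^2)^2/(4*r^2))((0) + (-8*(r^3 + r)/(r^2 - 1)^3) - (0)) = (-r^2 - 1)/(r^3 - r)
This equals the proposed value (-r^2 - 1)/(r^3 - r).
Yes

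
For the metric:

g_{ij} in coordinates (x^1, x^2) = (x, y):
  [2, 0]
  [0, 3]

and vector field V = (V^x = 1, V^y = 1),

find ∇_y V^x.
All Christoffel symbols are zero.
∇_y V^x = ∂_y V^x + Γ^x_{y j} V^j
  = (0) + (0)(1) + (0)(1)
  = 0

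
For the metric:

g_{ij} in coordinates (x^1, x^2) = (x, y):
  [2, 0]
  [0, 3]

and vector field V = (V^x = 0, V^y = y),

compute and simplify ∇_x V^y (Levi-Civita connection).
All Christoffel symbols are zero.
∇_x V^y = ∂_x V^y + Γ^y_{x j} V^j
  = (0) + (0)(0) + (0)(y)
  = 0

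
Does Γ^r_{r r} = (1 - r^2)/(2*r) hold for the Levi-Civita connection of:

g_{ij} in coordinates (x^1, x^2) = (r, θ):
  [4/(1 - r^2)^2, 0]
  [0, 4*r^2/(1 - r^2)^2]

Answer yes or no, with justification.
Γ^r_{r r} = (1/2) g^{rr} (∂_r g_{rr} + ∂_r g_{rr} - ∂_r g_{rr}) = (1/2)((1 - r^2)^2/4)((16*r/(1 - r^2)^3) + (16*r/(1 - r^2)^3) - (16*r/(1 - r^2)^3)) = 2*r/(1 - r^2)
This differs from the proposed value (1 - r^2)/(2*r).
No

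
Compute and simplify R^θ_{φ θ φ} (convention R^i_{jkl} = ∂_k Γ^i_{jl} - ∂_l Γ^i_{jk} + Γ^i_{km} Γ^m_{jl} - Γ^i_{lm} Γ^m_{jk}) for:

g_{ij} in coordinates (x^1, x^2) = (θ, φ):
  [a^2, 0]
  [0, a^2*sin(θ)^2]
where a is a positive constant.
Non-zero Christoffel symbols (Γ^k_{ij} = Γ^k_{ji}):
Γ^θ_{φ φ} = -sin(2*θ)/2
Γ^φ_{θ φ} = 1/tan(θ)
R^θ_{φ θ φ} = ∂_θ Γ^θ_{φ φ} - ∂_φ Γ^θ_{φ θ} + Γ^θ_{θ m} Γ^m_{φ φ} - Γ^θ_{φ m} Γ^m_{φ θ}
  = (-cos(2*θ)) - (0) + (0) - (-cos(θ)^2) = sin(θ)^2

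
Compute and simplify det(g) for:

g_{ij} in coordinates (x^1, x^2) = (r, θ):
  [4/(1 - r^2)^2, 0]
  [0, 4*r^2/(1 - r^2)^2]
For a 2×2 metric: det(g) = g_{11}·g_{22} - g_{12}·g_{21}
= (4/(1 - r^2)^2)·(4*r^2/(1 - r^2)^2) - (0)·(0)
= 16*r^2/(1 - r^2)^4 - 0
det(g) = 16*r^2/(1 - r^2)^4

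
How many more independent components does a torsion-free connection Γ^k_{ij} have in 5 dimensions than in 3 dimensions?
Independent components in n dimensions: n × n(n+1)/2 = n^2(n+1)/2.
5D: 5 × 15 = 75
3D: 3 × 6 = 18
Difference = 75 - 18 = 57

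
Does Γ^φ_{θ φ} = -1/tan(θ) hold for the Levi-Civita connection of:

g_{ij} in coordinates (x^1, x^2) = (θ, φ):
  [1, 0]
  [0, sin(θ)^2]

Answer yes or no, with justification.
Γ^φ_{θ φ} = (1/2) g^{φφ} (∂_θ g_{φφ} + ∂_φ g_{φθ} - ∂_φ g_{θφ}) = (1/2)(1/sin(θ)^2)((sin(2*θ)) + (0) - (0)) = 1/tan(θ)
This differs from the proposed value -1/tan(θ).
No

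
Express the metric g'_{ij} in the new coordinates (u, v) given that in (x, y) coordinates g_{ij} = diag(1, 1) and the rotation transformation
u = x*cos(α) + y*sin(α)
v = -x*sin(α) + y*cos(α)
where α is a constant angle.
Invert the transformation: x = u*cos(α) - v*sin(α), y = u*sin(α) + v*cos(α)
g'_{ij} = (∂x^k/∂x'^i)(∂x^l/∂x'^j) g_{kl}; with g_{kl} = δ_{kl} this is Σ_k (∂x^k/∂x'^i)(∂x^k/∂x'^j).
Jacobian: ∂x/∂u = cos(α), ∂x/∂v = -sin(α), ∂y/∂u = sin(α), ∂y/∂v = cos(α)
g'_{uu} = (cos(α))(cos(α)) + (sin(α))(sin(α)) = 1
g'_{uv} = (cos(α))(-sin(α)) + (sin(α))(cos(α)) = 0
g'_{vv} = (-sin(α))(-sin(α)) + (cos(α))(cos(α)) = 1
g'_{ij} = diag(1, 1)
The Euclidean metric is invariant under rotations.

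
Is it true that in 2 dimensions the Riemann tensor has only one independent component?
The number of independent components is n^2(n^2-1)/12 = 4·3/12 = 1 for n = 2 (e.g. R_{1212}).
Yes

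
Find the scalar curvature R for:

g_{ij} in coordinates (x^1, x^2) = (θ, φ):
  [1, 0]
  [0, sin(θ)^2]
Non-zero Christoffel symbols (Γ^k_{ij} = Γ^k_{ji}):
Γ^θ_{φ φ} = -sin(2*θ)/2
Γ^φ_{θ φ} = 1/tan(θ)
Ricci tensor (R_{ij} = R^k_{ikj}): R_{θθ} = 1, R_{θφ} = 0, R_{φφ} = sin(θ)^2
Inverse metric: g^{θθ} = 1, g^{φφ} = 1/sin(θ)^2
R = g^{ij} R_{ij} = (1)(1) + (1/sin(θ)^2)(sin(θ)^2) = 2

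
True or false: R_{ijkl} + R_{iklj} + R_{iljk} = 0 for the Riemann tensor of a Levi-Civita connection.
This is the first (algebraic) Bianchi identity.
True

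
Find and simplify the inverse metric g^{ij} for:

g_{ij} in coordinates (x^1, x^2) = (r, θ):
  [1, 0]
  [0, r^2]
The metric is diagonal, so g^{ij} is diagonal with entries 1/g_{ii}: diag(1, 1/(r^2)).
g^{ij}:
  [1, 0]
  [0, 1/r^2]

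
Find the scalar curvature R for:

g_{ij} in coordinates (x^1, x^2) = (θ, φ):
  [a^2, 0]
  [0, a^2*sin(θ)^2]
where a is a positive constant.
Non-zero Christoffel symbols (Γ^k_{ij} = Γ^k_{ji}):
Γ^θ_{φ φ} = -sin(2*θ)/2
Γ^φ_{θ φ} = 1/tan(θ)
Ricci tensor (R_{ij} = R^k_{ikj}): R_{θθ} = 1, R_{θφ} = 0, R_{φφ} = sin(θ)^2
Inverse metric: g^{θθ} = 1/a^2, g^{φφ} = 1/(a^2*sin(θ)^2)
R = g^{ij} R_{ij} = (1/a^2)(1) + (1/(a^2*sin(θ)^2))(sin(θ)^2) = 2/a^2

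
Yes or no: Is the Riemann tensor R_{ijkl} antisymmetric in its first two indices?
R_{ijkl} = -R_{jikl} (follows from metric compatibility).
Yes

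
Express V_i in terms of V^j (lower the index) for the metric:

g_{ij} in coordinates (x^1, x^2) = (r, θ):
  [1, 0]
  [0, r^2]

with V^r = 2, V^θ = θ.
V_i = g_{ij} V^j:
V_r = (1)(2) + (0)(θ) = 2
V_θ = (0)(2) + (r^2)(θ) = r^2*θ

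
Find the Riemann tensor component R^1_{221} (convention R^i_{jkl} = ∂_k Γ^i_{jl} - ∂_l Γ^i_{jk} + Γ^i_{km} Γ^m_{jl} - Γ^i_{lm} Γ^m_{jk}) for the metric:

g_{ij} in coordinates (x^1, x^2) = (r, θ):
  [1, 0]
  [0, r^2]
Non-zero Christoffel symbols (Γ^k_{ij} = Γ^k_{ji}):
Γ^r_{θ θ} = -r
Γ^θ_{r θ} = 1/r
R^r_{θ θ r} = ∂_θ Γ^r_{θ r} - ∂_r Γ^r_{θ θ} + Γ^r_{θ m} Γ^m_{θ r} - Γ^r_{r m} Γ^m_{θ θ}
  = (0) - (-1) + (-1) - (0) = 0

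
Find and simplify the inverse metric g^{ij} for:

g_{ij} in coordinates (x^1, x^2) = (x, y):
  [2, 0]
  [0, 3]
The metric is diagonal, so g^{ij} is diagonal with entries 1/g_{ii}: diag(1/2, 1/3).
g^{ij}:
  [1/2, 0]
  [0, 1/3]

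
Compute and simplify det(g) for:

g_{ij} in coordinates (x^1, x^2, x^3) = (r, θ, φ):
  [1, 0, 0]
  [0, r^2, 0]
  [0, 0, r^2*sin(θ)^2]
Diagonal metric: det(g) = g_{11}·g_{22}·g_{33}
= (1)·(r^2)·(r^2*sin(θ)^2)
det(g) = r^4*sin(θ)^2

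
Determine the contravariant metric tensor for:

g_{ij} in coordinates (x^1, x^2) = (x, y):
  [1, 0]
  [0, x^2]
The metric is diagonal, so g^{ij} is diagonal with entries 1/g_{ii}: diag(1, 1/(x^2)).
g^{ij}:
  [1, 0]
  [0, 1/x^2]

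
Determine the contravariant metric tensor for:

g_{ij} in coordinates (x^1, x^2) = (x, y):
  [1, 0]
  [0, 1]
The metric is diagonal, so g^{ij} is diagonal with entries 1/g_{ii}: diag(1, 1).
g^{ij}:
  [1, 0]
  [0, 1]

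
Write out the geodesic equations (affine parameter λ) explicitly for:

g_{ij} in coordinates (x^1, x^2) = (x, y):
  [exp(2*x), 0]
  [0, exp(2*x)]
Geodesic equation: d^2x^k/dλ^2 + Γ^k_{ij} (dx^i/dλ)(dx^j/dλ) = 0.
Non-zero Christoffel symbols:
Γ^x_{x x} = 1
Γ^x_{y y} = -1
Γ^y_{x y} = 1
Substituting (the symmetric pair Γ^k_{ij}, Γ^k_{ji} combines into a factor 2):
d^2x/dλ^2 + (dx/dλ)^2 - (dy/dλ)^2 = 0
d^2y/dλ^2 + 2 (dx/dλ)(dy/dλ) = 0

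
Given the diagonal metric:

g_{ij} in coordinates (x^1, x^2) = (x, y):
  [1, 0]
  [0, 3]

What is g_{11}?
With x^1 = x, x^2 = y, g_{11} = g_{xx} is the row-1, column-1 entry of the matrix.
g_{11} = 1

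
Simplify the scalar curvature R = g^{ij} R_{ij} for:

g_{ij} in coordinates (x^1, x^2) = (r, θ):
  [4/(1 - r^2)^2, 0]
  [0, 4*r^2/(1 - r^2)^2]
Non-zero Christoffel symbols (Γ^k_{ij} = Γ^k_{ji}):
Γ^r_{r r} = 2*r/(1 - r^2)
Γ^r_{θ θ} = (r^3 + r)/(r^2 - 1)
Γ^θ_{r θ} = (-r^2 - 1)/(r^3 - r)
Ricci tensor (R_{ij} = R^k_{ikj}): R_{rr} = -4/(r^2 - 1)^2, R_{rθ} = 0, R_{θθ} = -4*r^2/(r^2 - 1)^2
Inverse metric: g^{rr} = (1 - r^2)^2/4, g^{θθ} = (1 - r^2)^2/(4*r^2)
R = g^{ij} R_{ij} = ((1 - r^2)^2/4)(-4/(r^2 - 1)^2) + ((1 - r^2)^2/(4*r^2))(-4*r^2/(r^2 - 1)^2) = -2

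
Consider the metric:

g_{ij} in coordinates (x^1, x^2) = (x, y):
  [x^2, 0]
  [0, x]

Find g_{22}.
With x^1 = x, x^2 = y, g_{22} = g_{yy} is the row-2, column-2 entry of the matrix.
g_{22} = x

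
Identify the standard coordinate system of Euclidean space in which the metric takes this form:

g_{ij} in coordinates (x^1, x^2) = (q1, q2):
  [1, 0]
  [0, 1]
All components are constant and the metric is the identity, i.e. orthonormal rectilinear coordinates.
Cartesian (2D) coordinates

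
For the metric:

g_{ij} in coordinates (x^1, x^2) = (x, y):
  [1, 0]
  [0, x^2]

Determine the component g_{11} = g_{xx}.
With x^1 = x, x^2 = y, g_{11} = g_{xx} is the row-1, column-1 entry of the matrix.
g_{11} = 1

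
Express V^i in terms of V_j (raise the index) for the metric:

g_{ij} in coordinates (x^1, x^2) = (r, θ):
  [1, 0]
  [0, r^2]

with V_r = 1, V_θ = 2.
Inverse metric (diagonal): g^{rr} = 1, g^{θθ} = 1/r^2
V^i = g^{ij} V_j:
V^r = (1)(1) + (0)(2) = 1
V^θ = (0)(1) + (1/r^2)(2) = 2/r^2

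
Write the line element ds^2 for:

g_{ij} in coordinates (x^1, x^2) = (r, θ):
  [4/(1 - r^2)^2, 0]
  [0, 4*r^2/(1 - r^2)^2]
ds^2 = g_{ij} dx^i dx^j; only the non-zero components contribute.
ds^2 = (4/(1 - r^2)^2) dr^2 + (4*r^2/(1 - r^2)^2) dθ^2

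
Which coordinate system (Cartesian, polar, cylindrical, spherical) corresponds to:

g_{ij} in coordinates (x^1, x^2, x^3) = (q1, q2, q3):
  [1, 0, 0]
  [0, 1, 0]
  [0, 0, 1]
All components are constant and the metric is the identity, i.e. orthonormal rectilinear coordinates.
Cartesian (3D) coordinates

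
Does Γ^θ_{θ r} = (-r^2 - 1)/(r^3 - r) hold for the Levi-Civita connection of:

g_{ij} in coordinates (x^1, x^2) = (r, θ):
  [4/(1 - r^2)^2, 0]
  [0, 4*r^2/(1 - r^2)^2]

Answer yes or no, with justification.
Γ^θ_{θ r} = (1/2) g^{θθ} (∂_θ g_{θr} + ∂_r g_{θθ} - ∂_θ g_{θr}) = (1/2)((1 - r^2)^2/(4*r^2))((0) + (-8*(r^3 + r)/(r^2 - 1)^3) - (0)) = (-r^2 - 1)/(r^3 - r)
This equals the proposed value (-r^2 - 1)/(r^3 - r).
Yes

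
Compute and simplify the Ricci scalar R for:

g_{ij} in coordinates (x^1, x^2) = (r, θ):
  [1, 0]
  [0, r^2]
Non-zero Christoffel symbols (Γ^k_{ij} = Γ^k_{ji}):
Γ^r_{θ θ} = -r
Γ^θ_{r θ} = 1/r
Ricci tensor (R_{ij} = R^k_{ikj}): R_{rr} = 0, R_{rθ} = 0, R_{θθ} = 0
Inverse metric: g^{rr} = 1, g^{θθ} = 1/r^2
R = g^{ij} R_{ij} = (1)(0) + (1/r^2)(0) = 0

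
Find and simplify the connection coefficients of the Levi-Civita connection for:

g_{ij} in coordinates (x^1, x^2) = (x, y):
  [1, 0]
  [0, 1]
Using Γ^k_{ij} = (1/2) g^{km} (∂_i g_{mj} + ∂_j g_{mi} - ∂_m g_{ij}); the metric is diagonal, so only the m = k term contributes.
Every metric component is constant, so all ∂_m g_{ij} = 0 and every Christoffel symbol vanishes.
All Christoffel symbols are zero.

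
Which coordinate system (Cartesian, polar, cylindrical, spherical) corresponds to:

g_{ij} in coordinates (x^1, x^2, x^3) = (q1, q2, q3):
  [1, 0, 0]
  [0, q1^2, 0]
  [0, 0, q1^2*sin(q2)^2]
The line element ds^2 = dq1^2 + q1^2 dq2^2 + q1^2 sin(q2)^2 dq3^2 is dr^2 + r^2 dθ^2 + r^2 sin(θ)^2 dφ^2 with q1 = r, q2 = θ, q3 = φ.
spherical coordinates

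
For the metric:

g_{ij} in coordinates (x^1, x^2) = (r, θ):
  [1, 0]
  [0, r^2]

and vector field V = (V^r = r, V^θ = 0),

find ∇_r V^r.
Non-zero Christoffel symbols:
Γ^r_{θ θ} = -r
Γ^θ_{r θ} = 1/r
∇_r V^r = ∂_r V^r + Γ^r_{r j} V^j
  = (1) + (0)(r) + (0)(0)
  = 1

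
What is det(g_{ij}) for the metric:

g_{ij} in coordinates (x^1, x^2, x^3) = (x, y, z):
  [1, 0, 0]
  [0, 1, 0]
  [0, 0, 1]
Diagonal metric: det(g) = g_{11}·g_{22}·g_{33}
= (1)·(1)·(1)
det(g) = 1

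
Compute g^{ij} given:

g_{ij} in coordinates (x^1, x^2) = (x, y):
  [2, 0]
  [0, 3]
The metric is diagonal, so g^{ij} is diagonal with entries 1/g_{ii}: diag(1/2, 1/3).
g^{ij}:
  [1/2, 0]
  [0, 1/3]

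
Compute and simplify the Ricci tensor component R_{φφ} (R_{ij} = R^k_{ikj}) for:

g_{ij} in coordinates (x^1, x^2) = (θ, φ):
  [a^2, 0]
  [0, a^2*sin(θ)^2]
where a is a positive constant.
Non-zero Christoffel symbols (Γ^k_{ij} = Γ^k_{ji}):
Γ^θ_{φ φ} = -sin(2*θ)/2
Γ^φ_{θ φ} = 1/tan(θ)
R^θ_{φ θ φ} = ∂_θ Γ^θ_{φ φ} - ∂_φ Γ^θ_{φ θ} + Γ^θ_{θ m} Γ^m_{φ φ} - Γ^θ_{φ m} Γ^m_{φ θ}
  = (-cos(2*θ)) - (0) + (0) - (-cos(θ)^2) = sin(θ)^2
R^φ_{φ φ φ} = 0 (a repeated index in an antisymmetric pair)
R_{φφ} = R^θ_{φ θ φ} + R^φ_{φ φ φ} = (sin(θ)^2) + (0) = sin(θ)^2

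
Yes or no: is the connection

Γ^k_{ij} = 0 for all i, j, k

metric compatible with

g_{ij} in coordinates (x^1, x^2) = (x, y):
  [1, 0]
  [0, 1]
Using ∇_k g_{ij} = ∂_k g_{ij} - Γ^m_{ki} g_{mj} - Γ^m_{kj} g_{im}:
e.g. ∇_y g_{xx} = (0) - (0) - (0) = 0
Every component ∇_k g_{ij} vanishes: the connection is metric compatible.
Yes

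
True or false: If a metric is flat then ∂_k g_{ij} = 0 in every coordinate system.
Flatness means R^i_{jkl} = 0; the components can still vary, e.g. the flat plane in polar coordinates has g_{θθ} = r^2.
False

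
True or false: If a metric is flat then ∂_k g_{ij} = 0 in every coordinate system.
Flatness means R^i_{jkl} = 0; the components can still vary, e.g. the flat plane in polar coordinates has g_{θθ} = r^2.
False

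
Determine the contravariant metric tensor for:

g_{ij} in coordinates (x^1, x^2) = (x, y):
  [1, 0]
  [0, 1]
The metric is diagonal, so g^{ij} is diagonal with entries 1/g_{ii}: diag(1, 1).
g^{ij}:
  [1, 0]
  [0, 1]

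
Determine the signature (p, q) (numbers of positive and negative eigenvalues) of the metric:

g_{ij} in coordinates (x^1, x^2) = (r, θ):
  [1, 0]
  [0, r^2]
The metric is diagonal, so its eigenvalues are the diagonal entries: 1, r^2 (at a generic point, where coordinate-dependent entries are positive).
2 positive, 0 negative.
(2, 0) - Riemannian (positive definite)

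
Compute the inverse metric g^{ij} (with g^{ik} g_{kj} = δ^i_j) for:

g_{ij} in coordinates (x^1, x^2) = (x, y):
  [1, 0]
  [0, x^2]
The metric is diagonal, so g^{ij} is diagonal with entries 1/g_{ii}: diag(1, 1/(x^2)).
g^{ij}:
  [1, 0]
  [0, 1/x^2]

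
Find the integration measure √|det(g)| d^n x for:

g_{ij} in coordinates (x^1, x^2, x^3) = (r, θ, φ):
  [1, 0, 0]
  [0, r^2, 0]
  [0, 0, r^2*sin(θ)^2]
det(g) = r^4*sin(θ)^2
√|det(g)| = r^2*sin(θ) (taking 0 < θ < π so that |sin(θ)| = sin(θ))
Volume element: dV = r^2*sin(θ) dr dθ dφ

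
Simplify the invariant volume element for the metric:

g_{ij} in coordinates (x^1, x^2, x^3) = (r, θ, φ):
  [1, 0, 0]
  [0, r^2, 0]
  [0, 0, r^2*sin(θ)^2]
det(g) = r^4*sin(θ)^2
√|det(g)| = r^2*sin(θ) (taking 0 < θ < π so that |sin(θ)| = sin(θ))
Volume element: dV = r^2*sin(θ) dr dθ dφ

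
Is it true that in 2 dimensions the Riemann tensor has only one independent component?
The number of independent components is n^2(n^2-1)/12 = 4·3/12 = 1 for n = 2 (e.g. R_{1212}).
Yes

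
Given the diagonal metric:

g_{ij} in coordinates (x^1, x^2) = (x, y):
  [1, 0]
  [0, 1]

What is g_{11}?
With x^1 = x, x^2 = y, g_{11} = g_{xx} is the row-1, column-1 entry of the matrix.
g_{11} = 1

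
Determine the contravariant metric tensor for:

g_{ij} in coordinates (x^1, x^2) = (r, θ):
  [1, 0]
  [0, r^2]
The metric is diagonal, so g^{ij} is diagonal with entries 1/g_{ii}: diag(1, 1/(r^2)).
g^{ij}:
  [1, 0]
  [0, 1/r^2]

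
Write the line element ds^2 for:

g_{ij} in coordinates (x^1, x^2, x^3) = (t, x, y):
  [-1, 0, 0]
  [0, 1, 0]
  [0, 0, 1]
ds^2 = g_{ij} dx^i dx^j; only the non-zero components contribute.
ds^2 = -dt^2 + dx^2 + dy^2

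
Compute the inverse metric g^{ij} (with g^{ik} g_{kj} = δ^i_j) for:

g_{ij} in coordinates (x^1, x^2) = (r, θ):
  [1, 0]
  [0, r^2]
The metric is diagonal, so g^{ij} is diagonal with entries 1/g_{ii}: diag(1, 1/(r^2)).
g^{ij}:
  [1, 0]
  [0, 1/r^2]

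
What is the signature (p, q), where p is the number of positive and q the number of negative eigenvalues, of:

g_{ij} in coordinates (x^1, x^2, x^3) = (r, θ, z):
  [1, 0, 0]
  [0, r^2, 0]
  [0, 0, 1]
The metric is diagonal, so its eigenvalues are the diagonal entries: 1, r^2, 1 (at a generic point, where coordinate-dependent entries are positive).
3 positive, 0 negative.
(3, 0) - Riemannian (positive definite)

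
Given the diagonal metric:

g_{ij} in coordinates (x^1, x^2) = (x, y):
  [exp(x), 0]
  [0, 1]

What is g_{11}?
With x^1 = x, x^2 = y, g_{11} = g_{xx} is the row-1, column-1 entry of the matrix.
g_{11} = exp(x)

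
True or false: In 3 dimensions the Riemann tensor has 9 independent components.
n^2(n^2-1)/12 = 9·8/12 = 6 independent components for n = 3.
False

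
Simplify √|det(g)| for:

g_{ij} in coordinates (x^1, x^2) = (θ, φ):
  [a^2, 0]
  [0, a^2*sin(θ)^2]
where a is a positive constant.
det(g) = a^4*sin(θ)^2
√|det(g)| = a^2*sin(θ) (taking 0 < θ < π so that |sin(θ)| = sin(θ))
Volume element: dV = a^2*sin(θ) dθ dφ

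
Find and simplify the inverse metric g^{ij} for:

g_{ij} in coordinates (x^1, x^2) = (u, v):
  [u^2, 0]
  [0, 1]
The metric is diagonal, so g^{ij} is diagonal with entries 1/g_{ii}: diag(1/(u^2), 1).
g^{ij}:
  [1/u^2, 0]
  [0, 1]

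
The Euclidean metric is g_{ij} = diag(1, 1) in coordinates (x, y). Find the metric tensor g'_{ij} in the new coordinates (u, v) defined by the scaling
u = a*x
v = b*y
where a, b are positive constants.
Invert the transformation: x = u/a, y = v/b
g'_{ij} = (∂x^k/∂x'^i)(∂x^l/∂x'^j) g_{kl}; with g_{kl} = δ_{kl} this is Σ_k (∂x^k/∂x'^i)(∂x^k/∂x'^j).
Jacobian: ∂x/∂u = 1/a, ∂x/∂v = 0, ∂y/∂u = 0, ∂y/∂v = 1/b
g'_{uu} = (1/a)(1/a) + (0)(0) = 1/a^2
g'_{uv} = (1/a)(0) + (0)(1/b) = 0
g'_{vv} = (0)(0) + (1/b)(1/b) = 1/b^2
g'_{ij} = diag(1/a^2, 1/b^2)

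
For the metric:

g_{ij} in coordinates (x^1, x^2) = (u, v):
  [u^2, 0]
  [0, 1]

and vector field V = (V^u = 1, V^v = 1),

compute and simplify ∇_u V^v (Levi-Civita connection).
Non-zero Christoffel symbols:
Γ^u_{u u} = 1/u
∇_u V^v = ∂_u V^v + Γ^v_{u j} V^j
  = (0) + (0)(1) + (0)(1)
  = 0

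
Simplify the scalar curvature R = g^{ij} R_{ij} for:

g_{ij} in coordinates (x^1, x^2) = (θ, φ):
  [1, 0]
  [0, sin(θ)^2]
Non-zero Christoffel symbols (Γ^k_{ij} = Γ^k_{ji}):
Γ^θ_{φ φ} = -sin(2*θ)/2
Γ^φ_{θ φ} = 1/tan(θ)
Ricci tensor (R_{ij} = R^k_{ikj}): R_{θθ} = 1, R_{θφ} = 0, R_{φφ} = sin(θ)^2
Inverse metric: g^{θθ} = 1, g^{φφ} = 1/sin(θ)^2
R = g^{ij} R_{ij} = (1)(1) + (1/sin(θ)^2)(sin(θ)^2) = 2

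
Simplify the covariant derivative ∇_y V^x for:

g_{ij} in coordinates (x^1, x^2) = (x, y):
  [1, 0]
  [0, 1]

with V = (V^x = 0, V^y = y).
All Christoffel symbols are zero.
∇_y V^x = ∂_y V^x + Γ^x_{y j} V^j
  = (0) + (0)(0) + (0)(y)
  = 0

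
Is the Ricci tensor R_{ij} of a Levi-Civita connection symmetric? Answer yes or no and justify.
R_{ij} = R^k_{ikj}; the pair symmetry R_{kilj} = R_{ljki} gives R_{ij} = R_{ji}.
Yes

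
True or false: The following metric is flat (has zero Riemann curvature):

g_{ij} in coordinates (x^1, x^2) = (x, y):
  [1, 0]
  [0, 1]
All metric components are constant, so every Christoffel symbol vanishes and R^i_{jkl} = 0.
True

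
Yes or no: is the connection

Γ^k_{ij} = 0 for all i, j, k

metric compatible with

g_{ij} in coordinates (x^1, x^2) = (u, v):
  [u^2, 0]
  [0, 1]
Using ∇_k g_{ij} = ∂_k g_{ij} - Γ^m_{ki} g_{mj} - Γ^m_{kj} g_{im}:
∇_u g_{uu} = (2*u) - (0) - (0) = 2*u ≠ 0
So the connection is not metric compatible (it is not the Levi-Civita connection).
No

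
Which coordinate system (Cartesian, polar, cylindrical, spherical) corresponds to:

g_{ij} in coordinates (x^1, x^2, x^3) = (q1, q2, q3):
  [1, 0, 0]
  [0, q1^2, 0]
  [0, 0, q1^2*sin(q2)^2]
The line element ds^2 = dq1^2 + q1^2 dq2^2 + q1^2 sin(q2)^2 dq3^2 is dr^2 + r^2 dθ^2 + r^2 sin(θ)^2 dφ^2 with q1 = r, q2 = θ, q3 = φ.
spherical coordinates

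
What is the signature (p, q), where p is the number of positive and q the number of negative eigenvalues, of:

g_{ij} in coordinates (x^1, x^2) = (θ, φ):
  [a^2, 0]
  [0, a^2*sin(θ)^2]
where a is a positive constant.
The metric is diagonal, so its eigenvalues are the diagonal entries: a^2, a^2*sin(θ)^2 (at a generic point, where coordinate-dependent entries are positive).
2 positive, 0 negative.
(2, 0) - Riemannian (positive definite)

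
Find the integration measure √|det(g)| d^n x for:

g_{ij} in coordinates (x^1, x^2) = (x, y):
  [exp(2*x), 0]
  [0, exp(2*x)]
det(g) = exp(4*x)
√|det(g)| = exp(2*x)
Volume element: dV = exp(2*x) dx dy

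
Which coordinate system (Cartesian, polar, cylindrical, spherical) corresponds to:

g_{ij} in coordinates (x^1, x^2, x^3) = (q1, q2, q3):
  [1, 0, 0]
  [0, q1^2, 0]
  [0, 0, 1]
The line element ds^2 = dq1^2 + q1^2 dq2^2 + dq3^2 is dr^2 + r^2 dθ^2 + dz^2 with q1 = r, q2 = θ, q3 = z.
cylindrical coordinates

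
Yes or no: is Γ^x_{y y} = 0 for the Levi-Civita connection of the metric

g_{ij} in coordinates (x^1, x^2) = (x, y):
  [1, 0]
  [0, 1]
Γ^x_{y y} = (1/2) g^{xx} (∂_y g_{xy} + ∂_y g_{xy} - ∂_x g_{yy}) = (1/2)(1)((0) + (0) - (0)) = 0
This equals the proposed value 0.
Yes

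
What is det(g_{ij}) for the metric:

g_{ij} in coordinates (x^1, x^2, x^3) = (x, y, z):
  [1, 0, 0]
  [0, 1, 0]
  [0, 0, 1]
Diagonal metric: det(g) = g_{11}·g_{22}·g_{33}
= (1)·(1)·(1)
det(g) = 1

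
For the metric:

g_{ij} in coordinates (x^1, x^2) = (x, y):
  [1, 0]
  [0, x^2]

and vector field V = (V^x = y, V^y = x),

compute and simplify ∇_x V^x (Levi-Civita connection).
Non-zero Christoffel symbols:
Γ^x_{y y} = -x
Γ^y_{x y} = 1/x
∇_x V^x = ∂_x V^x + Γ^x_{x j} V^j
  = (0) + (0)(y) + (0)(x)
  = 0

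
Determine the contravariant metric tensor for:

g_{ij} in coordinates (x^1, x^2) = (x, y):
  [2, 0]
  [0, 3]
The metric is diagonal, so g^{ij} is diagonal with entries 1/g_{ii}: diag(1/2, 1/3).
g^{ij}:
  [1/2, 0]
  [0, 1/3]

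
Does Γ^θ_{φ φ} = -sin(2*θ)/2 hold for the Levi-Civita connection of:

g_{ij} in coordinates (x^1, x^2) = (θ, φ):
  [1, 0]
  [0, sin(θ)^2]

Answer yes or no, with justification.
Γ^θ_{φ φ} = (1/2) g^{θθ} (∂_φ g_{θφ} + ∂_φ g_{θφ} - ∂_θ g_{φφ}) = (1/2)(1)((0) + (0) - (sin(2*θ))) = -sin(2*θ)/2
This equals the proposed value -sin(2*θ)/2.
Yes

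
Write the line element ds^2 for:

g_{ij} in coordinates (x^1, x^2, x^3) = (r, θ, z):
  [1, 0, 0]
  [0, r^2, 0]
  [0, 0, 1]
ds^2 = g_{ij} dx^i dx^j; only the non-zero components contribute.
ds^2 = dr^2 + r^2 dθ^2 + dz^2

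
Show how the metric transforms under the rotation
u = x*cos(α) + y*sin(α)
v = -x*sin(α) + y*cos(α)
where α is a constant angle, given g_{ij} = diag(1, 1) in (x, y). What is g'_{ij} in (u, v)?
Invert the transformation: x = u*cos(α) - v*sin(α), y = u*sin(α) + v*cos(α)
g'_{ij} = (∂x^k/∂x'^i)(∂x^l/∂x'^j) g_{kl}; with g_{kl} = δ_{kl} this is Σ_k (∂x^k/∂x'^i)(∂x^k/∂x'^j).
Jacobian: ∂x/∂u = cos(α), ∂x/∂v = -sin(α), ∂y/∂u = sin(α), ∂y/∂v = cos(α)
g'_{uu} = (cos(α))(cos(α)) + (sin(α))(sin(α)) = 1
g'_{uv} = (cos(α))(-sin(α)) + (sin(α))(cos(α)) = 0
g'_{vv} = (-sin(α))(-sin(α)) + (cos(α))(cos(α)) = 1
g'_{ij} = diag(1, 1)
The Euclidean metric is invariant under rotations.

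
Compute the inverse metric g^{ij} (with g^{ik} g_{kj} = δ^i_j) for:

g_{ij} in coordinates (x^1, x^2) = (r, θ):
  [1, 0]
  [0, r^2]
The metric is diagonal, so g^{ij} is diagonal with entries 1/g_{ii}: diag(1, 1/(r^2)).
g^{ij}:
  [1, 0]
  [0, 1/r^2]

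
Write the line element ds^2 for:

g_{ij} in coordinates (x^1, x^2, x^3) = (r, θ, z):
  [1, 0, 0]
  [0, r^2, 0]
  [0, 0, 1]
ds^2 = g_{ij} dx^i dx^j; only the non-zero components contribute.
ds^2 = dr^2 + r^2 dθ^2 + dz^2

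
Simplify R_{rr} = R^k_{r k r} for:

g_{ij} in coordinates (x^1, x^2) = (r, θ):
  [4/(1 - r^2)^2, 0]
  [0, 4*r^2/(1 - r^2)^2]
Non-zero Christoffel symbols (Γ^k_{ij} = Γ^k_{ji}):
Γ^r_{r r} = 2*r/(1 - r^2)
Γ^r_{θ θ} = (r^3 + r)/(r^2 - 1)
Γ^θ_{r θ} = (-r^2 - 1)/(r^3 - r)
R^r_{r r r} = 0 (a repeated index in an antisymmetric pair)
R^θ_{r θ r} = ∂_θ Γ^θ_{r r} - ∂_r Γ^θ_{r θ} + Γ^θ_{θ m} Γ^m_{r r} - Γ^θ_{r m} Γ^m_{r θ}
  = (0) - ((r^4 + 4*r^2 - 1)/(r^3 - r)^2) + (2*(r^2 + 1)/(r^2 - 1)^2) - ((r^2 + 1)^2/(r^3 - r)^2) = -4/(r^2 - 1)^2
R_{rr} = R^r_{r r r} + R^θ_{r θ r} = (0) + (-4/(r^2 - 1)^2) = -4/(r^2 - 1)^2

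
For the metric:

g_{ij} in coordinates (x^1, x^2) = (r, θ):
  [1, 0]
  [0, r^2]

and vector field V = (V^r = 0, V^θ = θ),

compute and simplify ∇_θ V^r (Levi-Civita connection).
Non-zero Christoffel symbols:
Γ^r_{θ θ} = -r
Γ^θ_{r θ} = 1/r
∇_θ V^r = ∂_θ V^r + Γ^r_{θ j} V^j
  = (0) + (0)(0) + (-r)(θ)
  = -r*θ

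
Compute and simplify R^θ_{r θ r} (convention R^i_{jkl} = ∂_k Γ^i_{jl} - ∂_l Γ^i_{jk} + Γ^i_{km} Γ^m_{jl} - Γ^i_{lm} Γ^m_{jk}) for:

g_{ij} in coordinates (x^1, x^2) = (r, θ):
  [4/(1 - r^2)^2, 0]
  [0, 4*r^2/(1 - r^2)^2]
Non-zero Christoffel symbols (Γ^k_{ij} = Γ^k_{ji}):
Γ^r_{r r} = 2*r/(1 - r^2)
Γ^r_{θ θ} = (r^3 + r)/(r^2 - 1)
Γ^θ_{r θ} = (-r^2 - 1)/(r^3 - r)
R^θ_{r θ r} = ∂_θ Γ^θ_{r r} - ∂_r Γ^θ_{r θ} + Γ^θ_{θ m} Γ^m_{r r} - Γ^θ_{r m} Γ^m_{r θ}
  = (0) - ((r^4 + 4*r^2 - 1)/(r^3 - r)^2) + (2*(r^2 + 1)/(r^2 - 1)^2) - ((r^2 + 1)^2/(r^3 - r)^2) = -4/(r^2 - 1)^2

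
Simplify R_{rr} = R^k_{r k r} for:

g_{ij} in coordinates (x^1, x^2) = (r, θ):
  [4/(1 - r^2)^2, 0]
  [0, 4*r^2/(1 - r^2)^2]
Non-zero Christoffel symbols (Γ^k_{ij} = Γ^k_{ji}):
Γ^r_{r r} = 2*r/(1 - r^2)
Γ^r_{θ θ} = (r^3 + r)/(r^2 - 1)
Γ^θ_{r θ} = (-r^2 - 1)/(r^3 - r)
R^r_{r r r} = 0 (a repeated index in an antisymmetric pair)
R^θ_{r θ r} = ∂_θ Γ^θ_{r r} - ∂_r Γ^θ_{r θ} + Γ^θ_{θ m} Γ^m_{r r} - Γ^θ_{r m} Γ^m_{r θ}
  = (0) - ((r^4 + 4*r^2 - 1)/(r^3 - r)^2) + (2*(r^2 + 1)/(r^2 - 1)^2) - ((r^2 + 1)^2/(r^3 - r)^2) = -4/(r^2 - 1)^2
R_{rr} = R^r_{r r r} + R^θ_{r θ r} = (0) + (-4/(r^2 - 1)^2) = -4/(r^2 - 1)^2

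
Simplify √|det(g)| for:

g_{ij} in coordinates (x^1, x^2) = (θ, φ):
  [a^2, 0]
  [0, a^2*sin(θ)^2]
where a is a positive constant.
det(g) = a^4*sin(θ)^2
√|det(g)| = a^2*sin(θ) (taking 0 < θ < π so that |sin(θ)| = sin(θ))
Volume element: dV = a^2*sin(θ) dθ dφ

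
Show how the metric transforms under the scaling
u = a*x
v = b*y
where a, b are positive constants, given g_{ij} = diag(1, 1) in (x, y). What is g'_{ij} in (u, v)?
Invert the transformation: x = u/a, y = v/b
g'_{ij} = (∂x^k/∂x'^i)(∂x^l/∂x'^j) g_{kl}; with g_{kl} = δ_{kl} this is Σ_k (∂x^k/∂x'^i)(∂x^k/∂x'^j).
Jacobian: ∂x/∂u = 1/a, ∂x/∂v = 0, ∂y/∂u = 0, ∂y/∂v = 1/b
g'_{uu} = (1/a)(1/a) + (0)(0) = 1/a^2
g'_{uv} = (1/a)(0) + (0)(1/b) = 0
g'_{vv} = (0)(0) + (1/b)(1/b) = 1/b^2
g'_{ij} = diag(1/a^2, 1/b^2)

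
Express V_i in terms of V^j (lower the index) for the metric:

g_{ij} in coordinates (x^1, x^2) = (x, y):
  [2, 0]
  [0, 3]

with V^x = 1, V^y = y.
V_i = g_{ij} V^j:
V_x = (2)(1) + (0)(y) = 2
V_y = (0)(1) + (3)(y) = 3*y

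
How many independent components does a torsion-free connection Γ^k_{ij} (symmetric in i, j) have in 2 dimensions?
Γ^k_{ij} has n choices for the upper index and n(n+1)/2 independent symmetric lower index pairs.
Total = 2 × 2×3/2 = 2 × 3 = 6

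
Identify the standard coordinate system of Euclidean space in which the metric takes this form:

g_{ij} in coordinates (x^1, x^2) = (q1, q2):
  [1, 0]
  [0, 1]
All components are constant and the metric is the identity, i.e. orthonormal rectilinear coordinates.
Cartesian (2D) coordinates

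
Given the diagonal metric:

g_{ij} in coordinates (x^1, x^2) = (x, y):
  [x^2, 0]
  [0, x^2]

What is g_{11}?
With x^1 = x, x^2 = y, g_{11} = g_{xx} is the row-1, column-1 entry of the matrix.
g_{11} = x^2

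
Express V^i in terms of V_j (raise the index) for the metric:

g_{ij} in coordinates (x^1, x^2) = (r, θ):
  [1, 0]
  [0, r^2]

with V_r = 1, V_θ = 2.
Inverse metric (diagonal): g^{rr} = 1, g^{θθ} = 1/r^2
V^i = g^{ij} V_j:
V^r = (1)(1) + (0)(2) = 1
V^θ = (0)(1) + (1/r^2)(2) = 2/r^2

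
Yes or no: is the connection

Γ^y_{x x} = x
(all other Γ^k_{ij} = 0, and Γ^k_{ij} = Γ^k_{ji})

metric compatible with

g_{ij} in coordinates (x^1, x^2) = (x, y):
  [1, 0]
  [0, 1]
Using ∇_k g_{ij} = ∂_k g_{ij} - Γ^m_{ki} g_{mj} - Γ^m_{kj} g_{im}:
∇_x g_{xy} = (0) - (x) - (0) = -x ≠ 0
So the connection is not metric compatible (it is not the Levi-Civita connection).
No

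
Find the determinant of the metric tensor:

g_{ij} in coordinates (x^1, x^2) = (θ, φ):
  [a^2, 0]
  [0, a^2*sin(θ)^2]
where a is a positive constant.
For a 2×2 metric: det(g) = g_{11}·g_{22} - g_{12}·g_{21}
= (a^2)·(a^2*sin(θ)^2) - (0)·(0)
= a^4*sin(θ)^2 - 0
det(g) = a^4*sin(θ)^2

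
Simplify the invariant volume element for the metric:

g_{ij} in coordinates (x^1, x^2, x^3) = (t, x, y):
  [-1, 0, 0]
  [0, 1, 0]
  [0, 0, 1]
det(g) = -1
√|det(g)| = 1
Volume element: dV = 1 dt dx dy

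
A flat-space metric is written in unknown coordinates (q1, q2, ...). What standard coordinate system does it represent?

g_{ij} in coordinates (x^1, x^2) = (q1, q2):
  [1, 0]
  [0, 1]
All components are constant and the metric is the identity, i.e. orthonormal rectilinear coordinates.
Cartesian (2D) coordinates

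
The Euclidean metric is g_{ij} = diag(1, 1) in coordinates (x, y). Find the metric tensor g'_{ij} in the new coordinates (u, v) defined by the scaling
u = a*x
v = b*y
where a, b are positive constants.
Invert the transformation: x = u/a, y = v/b
g'_{ij} = (∂x^k/∂x'^i)(∂x^l/∂x'^j) g_{kl}; with g_{kl} = δ_{kl} this is Σ_k (∂x^k/∂x'^i)(∂x^k/∂x'^j).
Jacobian: ∂x/∂u = 1/a, ∂x/∂v = 0, ∂y/∂u = 0, ∂y/∂v = 1/b
g'_{uu} = (1/a)(1/a) + (0)(0) = 1/a^2
g'_{uv} = (1/a)(0) + (0)(1/b) = 0
g'_{vv} = (0)(0) + (1/b)(1/b) = 1/b^2
g'_{ij} = diag(1/a^2, 1/b^2)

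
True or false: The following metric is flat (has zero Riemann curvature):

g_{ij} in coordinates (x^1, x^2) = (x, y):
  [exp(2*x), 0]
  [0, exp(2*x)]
Non-zero Christoffel symbols:
Γ^x_{x x} = 1
Γ^x_{y y} = -1
Γ^y_{x y} = 1
Ricci tensor: R_{xx} = 0, R_{xy} = 0, R_{yy} = 0
All R_{ij} vanish; in 2 dimensions the Riemann tensor is fully determined by the Ricci tensor, so R^i_{jkl} = 0: the metric is flat (curvilinear coordinates on flat space).
True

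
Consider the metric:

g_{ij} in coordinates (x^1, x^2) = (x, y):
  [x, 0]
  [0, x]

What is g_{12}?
With x^1 = x, x^2 = y, g_{12} = g_{xy} is the row-1, column-2 entry of the matrix.
g_{12} = 0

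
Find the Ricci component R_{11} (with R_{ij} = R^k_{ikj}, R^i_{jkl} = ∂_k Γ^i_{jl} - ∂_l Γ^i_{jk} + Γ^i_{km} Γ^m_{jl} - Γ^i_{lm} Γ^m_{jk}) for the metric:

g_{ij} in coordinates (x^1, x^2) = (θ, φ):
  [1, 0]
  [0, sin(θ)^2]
Non-zero Christoffel symbols (Γ^k_{ij} = Γ^k_{ji}):
Γ^θ_{φ φ} = -sin(2*θ)/2
Γ^φ_{θ φ} = 1/tan(θ)
R^θ_{θ θ θ} = 0 (a repeated index in an antisymmetric pair)
R^φ_{θ φ θ} = ∂_φ Γ^φ_{θ θ} - ∂_θ Γ^φ_{θ φ} + Γ^φ_{φ m} Γ^m_{θ θ} - Γ^φ_{θ m} Γ^m_{θ φ}
  = (0) - (-1/sin(θ)^2) + (0) - (1/tan(θ)^2) = 1
R_{θθ} = R^θ_{θ θ θ} + R^φ_{θ φ θ} = (0) + (1) = 1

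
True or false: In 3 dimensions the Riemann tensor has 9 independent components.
n^2(n^2-1)/12 = 9·8/12 = 6 independent components for n = 3.
False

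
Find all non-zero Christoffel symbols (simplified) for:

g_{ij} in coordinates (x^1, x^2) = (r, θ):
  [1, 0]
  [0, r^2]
Using Γ^k_{ij} = (1/2) g^{km} (∂_i g_{mj} + ∂_j g_{mi} - ∂_m g_{ij}); the metric is diagonal, so only the m = k term contributes.
Non-zero symbols (using the symmetry Γ^k_{ij} = Γ^k_{ji}):
Γ^r_{θ θ} = (1/2) g^{rr} (∂_θ g_{rθ} + ∂_θ g_{rθ} - ∂_r g_{θθ}) = (1/2)(1)((0) + (0) - (2*r)) = -r
Γ^θ_{r θ} = (1/2) g^{θθ} (∂_r g_{θθ} + ∂_θ g_{θr} - ∂_θ g_{rθ}) = (1/2)(1/r^2)((2*r) + (0) - (0)) = 1/r
All other Christoffel symbols are zero.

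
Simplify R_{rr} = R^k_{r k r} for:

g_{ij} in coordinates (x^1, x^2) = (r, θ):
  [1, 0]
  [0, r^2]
Non-zero Christoffel symbols (Γ^k_{ij} = Γ^k_{ji}):
Γ^r_{θ θ} = -r
Γ^θ_{r θ} = 1/r
R^r_{r r r} = 0 (a repeated index in an antisymmetric pair)
R^θ_{r θ r} = ∂_θ Γ^θ_{r r} - ∂_r Γ^θ_{r θ} + Γ^θ_{θ m} Γ^m_{r r} - Γ^θ_{r m} Γ^m_{r θ}
  = (0) - (-1/r^2) + (0) - (1/r^2) = 0
R_{rr} = R^r_{r r r} + R^θ_{r θ r} = (0) + (0) = 0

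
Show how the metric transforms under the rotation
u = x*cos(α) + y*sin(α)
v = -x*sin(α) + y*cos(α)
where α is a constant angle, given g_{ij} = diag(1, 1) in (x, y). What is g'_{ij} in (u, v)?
Invert the transformation: x = u*cos(α) - v*sin(α), y = u*sin(α) + v*cos(α)
g'_{ij} = (∂x^k/∂x'^i)(∂x^l/∂x'^j) g_{kl}; with g_{kl} = δ_{kl} this is Σ_k (∂x^k/∂x'^i)(∂x^k/∂x'^j).
Jacobian: ∂x/∂u = cos(α), ∂x/∂v = -sin(α), ∂y/∂u = sin(α), ∂y/∂v = cos(α)
g'_{uu} = (cos(α))(cos(α)) + (sin(α))(sin(α)) = 1
g'_{uv} = (cos(α))(-sin(α)) + (sin(α))(cos(α)) = 0
g'_{vv} = (-sin(α))(-sin(α)) + (cos(α))(cos(α)) = 1
g'_{ij} = diag(1, 1)
The Euclidean metric is invariant under rotations.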